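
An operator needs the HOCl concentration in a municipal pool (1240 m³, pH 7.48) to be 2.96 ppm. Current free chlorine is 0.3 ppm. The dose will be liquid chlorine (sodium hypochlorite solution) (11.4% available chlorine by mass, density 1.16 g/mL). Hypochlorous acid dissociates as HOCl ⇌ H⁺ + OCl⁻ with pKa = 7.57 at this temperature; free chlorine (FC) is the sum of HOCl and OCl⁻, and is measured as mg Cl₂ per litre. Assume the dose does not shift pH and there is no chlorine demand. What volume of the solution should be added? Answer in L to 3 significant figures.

47.5 L

Volume: 1240 m³ = 1,240,000 L.
[OCl⁻]/[HOCl] = 10^(pH − pKa) = 10^(7.48 − 7.57) = 0.8128; fraction as HOCl = 1/(1 + 0.8128) = 0.5516.
Free chlorine required for 2.96 ppm HOCl: 2.96 / 0.5516 = 5.366 ppm.
FC to add: 5.366 − 0.3 = 5.066 mg/L as Cl₂.
Cl₂ equivalent: 5.066 mg/L × 1,240,000 L = 6282 g.
Product at 11.4% available Cl: 6282 / 0.114 = 55,100 g.
Volume: 55,100 g ÷ 1.16 g/mL = 47,500 mL.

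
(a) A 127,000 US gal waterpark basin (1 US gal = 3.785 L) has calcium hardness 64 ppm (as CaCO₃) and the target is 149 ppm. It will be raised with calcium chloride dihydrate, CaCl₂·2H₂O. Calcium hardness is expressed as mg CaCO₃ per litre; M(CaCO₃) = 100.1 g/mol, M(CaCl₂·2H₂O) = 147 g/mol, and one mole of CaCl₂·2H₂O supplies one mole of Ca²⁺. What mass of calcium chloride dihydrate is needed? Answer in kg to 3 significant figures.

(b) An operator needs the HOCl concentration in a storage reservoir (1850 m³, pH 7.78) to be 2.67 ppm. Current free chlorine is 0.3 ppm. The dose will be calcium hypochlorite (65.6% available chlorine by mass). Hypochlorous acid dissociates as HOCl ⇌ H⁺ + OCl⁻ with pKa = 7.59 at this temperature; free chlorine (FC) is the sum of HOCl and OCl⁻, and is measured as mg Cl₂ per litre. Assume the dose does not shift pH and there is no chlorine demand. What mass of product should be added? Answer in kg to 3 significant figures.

(a) 60.0 kg; (b) 18.3 kg

(a) Volume: 127,000 US gal × 3.785 L/gal = 480,695 L.
(a) Hardness to add: (149 − 64) = 85 mg/L as CaCO₃ × 480,695 L = 40,860 g as CaCO₃.
(a) Moles of Ca²⁺ (1 mol Ca²⁺ ≡ 1 mol CaCO₃): 40,860 / 100.1 g/mol = 408.2 mol.
(a) Mass of CaCl₂·2H₂O: 408.2 × 147 = 60,000 g.

(b) Volume: 1850 m³ = 1,850,000 L.
(b) [OCl⁻]/[HOCl] = 10^(pH − pKa) = 10^(7.78 − 7.59) = 1.549; fraction as HOCl = 1/(1 + 1.549) = 0.3923.
(b) Free chlorine required for 2.67 ppm HOCl: 2.67 / 0.3923 = 6.805 ppm.
(b) FC to add: 6.805 − 0.3 = 6.505 mg/L as Cl₂.
(b) Cl₂ equivalent: 6.505 mg/L × 1,850,000 L = 12,030 g.
(b) Product at 65.6% available Cl: 12,030 / 0.656 = 18,350 g.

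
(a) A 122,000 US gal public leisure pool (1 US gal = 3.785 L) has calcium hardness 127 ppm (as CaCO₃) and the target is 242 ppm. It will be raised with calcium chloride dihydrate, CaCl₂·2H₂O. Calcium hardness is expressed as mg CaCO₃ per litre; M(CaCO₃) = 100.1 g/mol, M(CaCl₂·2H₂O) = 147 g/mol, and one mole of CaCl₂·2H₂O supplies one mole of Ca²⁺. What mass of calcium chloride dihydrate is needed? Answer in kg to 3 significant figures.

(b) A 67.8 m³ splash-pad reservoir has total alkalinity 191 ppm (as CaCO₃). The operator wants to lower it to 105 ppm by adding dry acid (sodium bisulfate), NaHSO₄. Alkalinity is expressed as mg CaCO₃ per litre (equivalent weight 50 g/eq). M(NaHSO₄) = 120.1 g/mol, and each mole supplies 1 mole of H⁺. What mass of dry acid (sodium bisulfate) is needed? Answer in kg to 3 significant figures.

(a) Volume: 122,000 US gal × 3.785 L/gal = 461,770 L.
(a) Hardness to add: (242 − 127) = 115 mg/L as CaCO₃ × 461,770 L = 53,100 g as CaCO₃.
(a) Moles of Ca²⁺ (1 mol Ca²⁺ ≡ 1 mol CaCO₃): 53,100 / 100.1 g/mol = 530.5 mol.
(a) Mass of CaCl₂·2H₂O: 530.5 × 147 = 77,980 g.

(b) Volume: 67.8 m³ = 67,800 L.
(b) Alkalinity to neutralize: (191 − 105) = 86 mg/L as CaCO₃ × 67,800 L = 5831 g as CaCO₃.
(b) Equivalents of H⁺ required: 5831 ÷ 50 g/eq = 116.6 eq = 116.6 mol NaHSO₄.
(b) Mass of NaHSO₄: 116.6 × 120.1 = 14,010 g.

(a) 78.0 kg; (b) 14.0 kg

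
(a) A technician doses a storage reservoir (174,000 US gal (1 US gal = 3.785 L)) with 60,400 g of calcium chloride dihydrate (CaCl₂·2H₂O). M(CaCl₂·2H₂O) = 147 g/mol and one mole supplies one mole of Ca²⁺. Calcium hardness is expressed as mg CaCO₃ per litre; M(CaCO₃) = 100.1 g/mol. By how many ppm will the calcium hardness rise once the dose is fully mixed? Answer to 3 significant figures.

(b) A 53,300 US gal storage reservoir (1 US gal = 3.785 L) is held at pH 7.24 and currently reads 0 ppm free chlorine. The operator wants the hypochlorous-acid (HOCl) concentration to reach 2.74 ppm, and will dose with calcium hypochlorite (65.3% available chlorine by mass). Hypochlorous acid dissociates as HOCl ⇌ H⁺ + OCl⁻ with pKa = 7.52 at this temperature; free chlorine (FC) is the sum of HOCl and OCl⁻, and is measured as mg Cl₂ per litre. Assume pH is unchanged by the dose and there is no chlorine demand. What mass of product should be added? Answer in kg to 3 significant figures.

(a) 62.5 ppm; (b) 1.29 kg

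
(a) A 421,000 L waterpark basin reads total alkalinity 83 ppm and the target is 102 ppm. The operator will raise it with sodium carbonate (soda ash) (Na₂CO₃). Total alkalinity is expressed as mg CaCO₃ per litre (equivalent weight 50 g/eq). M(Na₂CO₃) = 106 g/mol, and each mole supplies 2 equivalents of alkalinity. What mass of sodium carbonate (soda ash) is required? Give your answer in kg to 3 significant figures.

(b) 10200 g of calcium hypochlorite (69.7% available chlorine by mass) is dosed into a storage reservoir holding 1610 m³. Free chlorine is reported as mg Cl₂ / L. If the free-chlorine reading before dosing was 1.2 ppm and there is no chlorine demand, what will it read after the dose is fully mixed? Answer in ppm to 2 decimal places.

(a) 8.48 kg; (b) 5.62 ppm

(a) Alkalinity to add: (102 − 83) = 19 mg/L as CaCO₃ × 421,000 L = 7999 g as CaCO₃.
(a) Equivalents: 7999 g ÷ 50 g/eq = 160 eq.
(a) Each mole of Na₂CO₃ supplies 2 eq, so 160 / 2 = 79.99 mol.
(a) Mass: 79.99 mol × 106 g/mol = 8479 g.

(b) Volume: 1610 m³ = 1,610,000 L.
(b) Available chlorine delivered: 10,200 g × 0.697 = 7109 g as Cl₂.
(b) Concentration rise: 7109 g / 1,610,000 L = 4.416 mg/L = 4.42 ppm.
(b) Final FC: 1.2 + 4.42 = 5.62 ppm.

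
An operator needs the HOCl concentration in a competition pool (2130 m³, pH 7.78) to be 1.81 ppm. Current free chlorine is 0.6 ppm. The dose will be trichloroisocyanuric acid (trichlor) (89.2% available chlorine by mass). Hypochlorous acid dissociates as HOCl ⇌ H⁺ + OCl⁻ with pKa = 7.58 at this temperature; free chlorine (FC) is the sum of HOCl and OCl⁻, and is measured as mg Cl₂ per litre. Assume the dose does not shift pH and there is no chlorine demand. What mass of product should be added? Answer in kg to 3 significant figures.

Volume: 2130 m³ = 2,130,000 L.
[OCl⁻]/[HOCl] = 10^(pH − pKa) = 10^(7.78 − 7.58) = 1.585; fraction as HOCl = 1/(1 + 1.585) = 0.3869.
Free chlorine required for 1.81 ppm HOCl: 1.81 / 0.3869 = 4.679 ppm.
FC to add: 4.679 − 0.6 = 4.079 mg/L as Cl₂.
Cl₂ equivalent: 4.079 mg/L × 2,130,000 L = 8688 g.
Product at 89.2% available Cl: 8688 / 0.892 = 9739 g.

9.74 kg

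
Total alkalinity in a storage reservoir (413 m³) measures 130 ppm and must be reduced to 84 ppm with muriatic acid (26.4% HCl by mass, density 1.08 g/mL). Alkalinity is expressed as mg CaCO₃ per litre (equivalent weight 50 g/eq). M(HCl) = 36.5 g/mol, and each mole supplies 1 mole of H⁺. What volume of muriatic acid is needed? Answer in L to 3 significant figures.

Volume: 413 m³ = 413,000 L.
Alkalinity to neutralize: (130 − 84) = 46 mg/L as CaCO₃ × 413,000 L = 19,000 g as CaCO₃.
Equivalents of H⁺ required: 19,000 ÷ 50 g/eq = 380 eq = 380 mol HCl.
Mass of HCl: 380 × 36.5 = 13,870 g.
Mass of 26.4% solution: 13,870 / 0.264 = 52,530 g.
Volume: 52,530 g ÷ 1.08 g/mL = 48,640 mL.

48.6 L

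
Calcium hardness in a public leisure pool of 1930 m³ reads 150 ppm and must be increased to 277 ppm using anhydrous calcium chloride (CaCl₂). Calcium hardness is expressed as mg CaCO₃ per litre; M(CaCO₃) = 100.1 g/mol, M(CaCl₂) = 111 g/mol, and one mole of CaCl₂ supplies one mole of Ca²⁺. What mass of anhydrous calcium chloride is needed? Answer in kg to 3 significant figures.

Volume: 1930 m³ = 1,930,000 L.
Hardness to add: (277 − 150) = 127 mg/L as CaCO₃ × 1,930,000 L = 245,100 g as CaCO₃.
Moles of Ca²⁺ (1 mol Ca²⁺ ≡ 1 mol CaCO₃): 245,100 / 100.1 g/mol = 2449 mol.
Mass of CaCl₂: 2449 × 111 = 271,800 g.

272 kg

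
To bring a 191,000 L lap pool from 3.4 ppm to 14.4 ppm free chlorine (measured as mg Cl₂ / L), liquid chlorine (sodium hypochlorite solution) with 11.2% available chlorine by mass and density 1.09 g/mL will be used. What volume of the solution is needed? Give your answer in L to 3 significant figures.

Chlorine deficit: 14.4 − 3.4 = 11 ppm = 11 mg/L as Cl₂.
Cl₂ equivalent needed: 11 mg/L × 191,000 L = 2,101,000 mg = 2101 g.
Product at 11.2% available chlorine: 2101 / 0.112 = 18,760 g.
Volume at density 1.09 g/mL: 18,760 g ÷ 1.09 g/mL = 17,210 mL.

17.2 L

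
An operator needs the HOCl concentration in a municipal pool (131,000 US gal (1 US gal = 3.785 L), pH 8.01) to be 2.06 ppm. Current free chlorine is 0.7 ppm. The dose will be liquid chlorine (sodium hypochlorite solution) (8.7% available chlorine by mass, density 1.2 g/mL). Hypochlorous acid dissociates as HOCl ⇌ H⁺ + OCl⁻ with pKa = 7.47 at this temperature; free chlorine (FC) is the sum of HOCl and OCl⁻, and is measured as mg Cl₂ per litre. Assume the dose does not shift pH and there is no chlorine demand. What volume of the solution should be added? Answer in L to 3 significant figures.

Volume: 131,000 US gal × 3.785 L/gal = 495,835 L.
[OCl⁻]/[HOCl] = 10^(pH − pKa) = 10^(8.01 − 7.47) = 3.467; fraction as HOCl = 1/(1 + 3.467) = 0.2238.
Free chlorine required for 2.06 ppm HOCl: 2.06 / 0.2238 = 9.203 ppm.
FC to add: 9.203 − 0.7 = 8.503 mg/L as Cl₂.
Cl₂ equivalent: 8.503 mg/L × 495,835 L = 4216 g.
Product at 8.7% available Cl: 4216 / 0.087 = 48,460 g.
Volume: 48,460 g ÷ 1.2 g/mL = 40,380 mL.

40.4 L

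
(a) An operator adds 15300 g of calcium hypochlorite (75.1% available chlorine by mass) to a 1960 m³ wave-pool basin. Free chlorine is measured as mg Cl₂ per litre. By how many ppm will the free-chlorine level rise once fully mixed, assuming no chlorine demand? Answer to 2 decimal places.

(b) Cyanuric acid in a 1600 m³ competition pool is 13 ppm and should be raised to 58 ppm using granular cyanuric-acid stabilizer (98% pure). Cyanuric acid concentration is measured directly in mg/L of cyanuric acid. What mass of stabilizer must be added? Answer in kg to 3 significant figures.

(a) 5.86 ppm; (b) 73.5 kg

(a) Volume: 1960 m³ = 1,960,000 L.
(a) Available chlorine delivered: 15,300 g × 0.751 = 11,490 g as Cl₂.
(a) Concentration rise: 11,490 g / 1,960,000 L = 5.862 mg/L = 5.86 ppm.

(b) Volume: 1600 m³ = 1,600,000 L.
(b) CYA to add: (58 − 13) = 45 mg/L × 1,600,000 L = 72,000 g cyanuric acid.
(b) At 98% purity: 72,000 / 0.98 = 73,470 g product.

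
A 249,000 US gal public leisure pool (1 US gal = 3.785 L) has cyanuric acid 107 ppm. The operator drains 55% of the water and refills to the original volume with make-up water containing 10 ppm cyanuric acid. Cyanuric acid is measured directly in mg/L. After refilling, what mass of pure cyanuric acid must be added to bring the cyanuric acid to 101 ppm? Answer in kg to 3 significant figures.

Volume: 249,000 US gal × 3.785 L/gal = 942,465 L.
After draining 55% and refilling: 107 × 0.45 + 10 × 0.55 = 53.65 ppm.
Deficit to target: 101 − 53.65 = 47.35 mg/L.
Mass: 47.35 mg/L × 942,465 L = 44,630 g cyanuric acid.

44.6 kg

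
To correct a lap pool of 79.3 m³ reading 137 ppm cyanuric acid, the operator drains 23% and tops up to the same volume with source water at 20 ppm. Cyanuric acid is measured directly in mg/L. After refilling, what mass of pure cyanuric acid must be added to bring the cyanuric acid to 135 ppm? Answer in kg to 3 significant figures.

Volume: 79.3 m³ = 79,300 L.
After draining 23% and refilling: 137 × 0.77 + 20 × 0.23 = 110.09 ppm.
Deficit to target: 135 − 110.09 = 24.91 mg/L.
Mass: 24.91 mg/L × 79,300 L = 1975 g cyanuric acid.

1.98 kg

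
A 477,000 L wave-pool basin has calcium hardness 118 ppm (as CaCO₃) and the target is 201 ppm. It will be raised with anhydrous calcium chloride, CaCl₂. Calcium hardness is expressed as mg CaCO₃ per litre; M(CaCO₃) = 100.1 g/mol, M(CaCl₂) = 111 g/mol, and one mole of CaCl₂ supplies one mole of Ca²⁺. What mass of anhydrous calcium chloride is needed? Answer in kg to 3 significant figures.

Hardness to add: (201 − 118) = 83 mg/L as CaCO₃ × 477,000 L = 39,590 g as CaCO₃.
Moles of Ca²⁺ (1 mol Ca²⁺ ≡ 1 mol CaCO₃): 39,590 / 100.1 g/mol = 395.5 mol.
Mass of CaCl₂: 395.5 × 111 = 43,900 g.

43.9 kg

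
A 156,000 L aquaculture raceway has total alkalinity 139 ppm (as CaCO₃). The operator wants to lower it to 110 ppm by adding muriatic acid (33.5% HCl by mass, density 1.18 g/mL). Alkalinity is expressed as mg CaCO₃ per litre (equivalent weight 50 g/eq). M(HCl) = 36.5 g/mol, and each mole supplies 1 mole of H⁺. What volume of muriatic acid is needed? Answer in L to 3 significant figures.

Alkalinity to neutralize: (139 − 110) = 29 mg/L as CaCO₃ × 156,000 L = 4524 g as CaCO₃.
Equivalents of H⁺ required: 4524 ÷ 50 g/eq = 90.48 eq = 90.48 mol HCl.
Mass of HCl: 90.48 × 36.5 = 3303 g.
Mass of 33.5% solution: 3303 / 0.335 = 9858 g.
Volume: 9858 g ÷ 1.18 g/mL = 8354 mL.

8.35 L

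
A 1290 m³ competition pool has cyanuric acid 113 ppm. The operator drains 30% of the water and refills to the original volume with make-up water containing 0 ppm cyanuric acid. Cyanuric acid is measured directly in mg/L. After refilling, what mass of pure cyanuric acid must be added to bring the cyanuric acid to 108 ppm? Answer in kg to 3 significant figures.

37.3 kg

Volume: 1290 m³ = 1,290,000 L.
After draining 30% and refilling: 113 × 0.70 + 0 × 0.30 = 79.1 ppm.
Deficit to target: 108 − 79.1 = 28.9 mg/L.
Mass: 28.9 mg/L × 1,290,000 L = 37,280 g cyanuric acid.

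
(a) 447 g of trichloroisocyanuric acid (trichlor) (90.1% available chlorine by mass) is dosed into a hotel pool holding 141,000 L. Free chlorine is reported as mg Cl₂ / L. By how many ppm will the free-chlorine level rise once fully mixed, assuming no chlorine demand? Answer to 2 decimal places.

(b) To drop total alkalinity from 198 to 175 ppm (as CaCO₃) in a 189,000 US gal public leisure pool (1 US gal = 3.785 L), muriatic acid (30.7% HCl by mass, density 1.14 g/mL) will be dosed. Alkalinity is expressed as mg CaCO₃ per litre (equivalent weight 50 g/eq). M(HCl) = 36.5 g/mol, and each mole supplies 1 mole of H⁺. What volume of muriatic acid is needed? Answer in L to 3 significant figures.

(a) 2.86 ppm; (b) 34.3 L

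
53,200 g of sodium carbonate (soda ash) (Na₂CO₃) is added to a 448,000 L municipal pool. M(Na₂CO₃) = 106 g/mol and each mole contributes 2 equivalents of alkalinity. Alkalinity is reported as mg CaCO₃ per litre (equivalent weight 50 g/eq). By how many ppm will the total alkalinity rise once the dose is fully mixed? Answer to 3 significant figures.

112 ppm

Moles of Na₂CO₃: 53,200 g ÷ 106 g/mol = 501.9 mol → 1004 eq of alkalinity.
As CaCO₃: 1004 eq × 50 g/eq = 50,190 g.
Rise: 50,190 g / 448,000 L × 1000 = 112 mg/L.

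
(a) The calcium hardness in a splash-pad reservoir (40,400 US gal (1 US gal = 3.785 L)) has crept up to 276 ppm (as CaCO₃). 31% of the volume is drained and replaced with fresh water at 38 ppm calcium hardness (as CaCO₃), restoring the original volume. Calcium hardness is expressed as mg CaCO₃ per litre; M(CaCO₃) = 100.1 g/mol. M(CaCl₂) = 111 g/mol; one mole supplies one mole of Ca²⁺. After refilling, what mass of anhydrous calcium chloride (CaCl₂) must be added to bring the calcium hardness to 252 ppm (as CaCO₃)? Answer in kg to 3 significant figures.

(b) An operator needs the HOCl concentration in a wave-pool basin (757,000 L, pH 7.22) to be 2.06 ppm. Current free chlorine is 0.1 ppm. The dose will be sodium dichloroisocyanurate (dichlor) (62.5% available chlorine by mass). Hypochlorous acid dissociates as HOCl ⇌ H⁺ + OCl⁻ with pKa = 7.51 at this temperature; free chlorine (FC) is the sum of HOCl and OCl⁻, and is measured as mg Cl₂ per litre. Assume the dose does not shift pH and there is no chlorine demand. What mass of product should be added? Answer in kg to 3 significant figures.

(a) Volume: 40,400 US gal × 3.785 L/gal = 152,914 L.
(a) After draining 31% and refilling: 276 × 0.69 + 38 × 0.31 = 202.22 ppm.
(a) Deficit to target: 252 − 202.22 = 49.78 mg/L.
(a) As CaCO₃: 49.78 mg/L × 152,914 L = 7612 g; ÷ 100.1 = 76.04 mol Ca²⁺.
(a) Mass: 76.04 × 111 = 8441 g.

(b) [OCl⁻]/[HOCl] = 10^(pH − pKa) = 10^(7.22 − 7.51) = 0.5129; fraction as HOCl = 1/(1 + 0.5129) = 0.661.
(b) Free chlorine required for 2.06 ppm HOCl: 2.06 / 0.661 = 3.116 ppm.
(b) FC to add: 3.116 − 0.1 = 3.016 mg/L as Cl₂.
(b) Cl₂ equivalent: 3.016 mg/L × 757,000 L = 2283 g.
(b) Product at 62.5% available Cl: 2283 / 0.625 = 3654 g.

(a) 8.44 kg; (b) 3.65 kg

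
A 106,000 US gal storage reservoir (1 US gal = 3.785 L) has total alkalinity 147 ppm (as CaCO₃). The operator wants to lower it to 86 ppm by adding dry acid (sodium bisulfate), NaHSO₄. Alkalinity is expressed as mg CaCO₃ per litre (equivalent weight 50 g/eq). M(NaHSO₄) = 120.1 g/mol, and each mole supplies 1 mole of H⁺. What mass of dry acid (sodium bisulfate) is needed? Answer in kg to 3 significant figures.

Volume: 106,000 US gal × 3.785 L/gal = 401,210 L.
Alkalinity to neutralize: (147 − 86) = 61 mg/L as CaCO₃ × 401,210 L = 24,470 g as CaCO₃.
Equivalents of H⁺ required: 24,470 ÷ 50 g/eq = 489.5 eq = 489.5 mol NaHSO₄.
Mass of NaHSO₄: 489.5 × 120.1 = 58,790 g.

58.8 kg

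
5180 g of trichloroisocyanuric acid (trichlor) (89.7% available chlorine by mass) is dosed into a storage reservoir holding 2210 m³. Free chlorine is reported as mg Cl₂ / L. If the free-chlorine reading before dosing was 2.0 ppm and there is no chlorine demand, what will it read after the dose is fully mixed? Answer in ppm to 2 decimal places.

4.10 ppm

Volume: 2210 m³ = 2,210,000 L.
Available chlorine delivered: 5180 g × 0.897 = 4646 g as Cl₂.
Concentration rise: 4646 g / 2,210,000 L = 2.102 mg/L = 2.10 ppm.
Final FC: 2.0 + 2.10 = 4.10 ppm.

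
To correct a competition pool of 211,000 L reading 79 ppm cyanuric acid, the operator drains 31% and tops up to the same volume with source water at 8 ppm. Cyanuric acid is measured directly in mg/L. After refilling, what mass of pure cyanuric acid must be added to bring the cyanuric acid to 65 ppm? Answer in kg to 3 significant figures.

After draining 31% and refilling: 79 × 0.69 + 8 × 0.31 = 56.99 ppm.
Deficit to target: 65 − 56.99 = 8.01 mg/L.
Mass: 8.01 mg/L × 211,000 L = 1690 g cyanuric acid.

1.69 kg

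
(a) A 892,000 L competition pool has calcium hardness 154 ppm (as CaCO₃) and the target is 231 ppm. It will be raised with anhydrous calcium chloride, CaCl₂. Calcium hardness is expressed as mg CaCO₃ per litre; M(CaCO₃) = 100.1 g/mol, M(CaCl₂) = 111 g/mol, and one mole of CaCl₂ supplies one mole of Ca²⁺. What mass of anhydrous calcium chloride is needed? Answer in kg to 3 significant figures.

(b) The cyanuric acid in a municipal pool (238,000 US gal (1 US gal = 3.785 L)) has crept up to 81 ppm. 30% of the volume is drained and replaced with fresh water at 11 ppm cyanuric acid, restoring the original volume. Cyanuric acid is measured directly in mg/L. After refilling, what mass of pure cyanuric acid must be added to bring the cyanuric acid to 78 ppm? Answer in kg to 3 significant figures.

(a) Hardness to add: (231 − 154) = 77 mg/L as CaCO₃ × 892,000 L = 68,680 g as CaCO₃.
(a) Moles of Ca²⁺ (1 mol Ca²⁺ ≡ 1 mol CaCO₃): 68,680 / 100.1 g/mol = 686.2 mol.
(a) Mass of CaCl₂: 686.2 × 111 = 76,160 g.

(b) Volume: 238,000 US gal × 3.785 L/gal = 900,830 L.
(b) After draining 30% and refilling: 81 × 0.70 + 11 × 0.30 = 60 ppm.
(b) Deficit to target: 78 − 60 = 18 mg/L.
(b) Mass: 18 mg/L × 900,830 L = 16,210 g cyanuric acid.

(a) 76.2 kg; (b) 16.2 kg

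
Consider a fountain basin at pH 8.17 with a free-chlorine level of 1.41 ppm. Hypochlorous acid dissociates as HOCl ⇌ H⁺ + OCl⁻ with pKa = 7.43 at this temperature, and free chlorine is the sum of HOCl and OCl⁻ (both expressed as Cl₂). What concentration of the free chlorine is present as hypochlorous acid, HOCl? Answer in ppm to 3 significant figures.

0.217 ppm

[OCl⁻]/[HOCl] = 10^(pH − pKa) = 10^(8.17 − 7.43) = 10^0.74 = 5.495.
Fraction as HOCl = 1 / (1 + 5.495) = 0.154.
HOCl = 0.154 × 1.41 ppm = 0.2171 ppm.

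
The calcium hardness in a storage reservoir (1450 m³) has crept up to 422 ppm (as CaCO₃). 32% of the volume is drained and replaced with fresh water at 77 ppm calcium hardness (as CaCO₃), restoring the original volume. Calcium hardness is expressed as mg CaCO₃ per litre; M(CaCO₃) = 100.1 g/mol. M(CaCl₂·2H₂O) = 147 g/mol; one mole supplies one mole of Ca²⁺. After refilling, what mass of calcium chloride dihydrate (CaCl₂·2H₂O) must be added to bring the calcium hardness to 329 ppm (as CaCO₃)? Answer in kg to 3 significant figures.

Volume: 1450 m³ = 1,450,000 L.
After draining 32% and refilling: 422 × 0.68 + 77 × 0.32 = 311.6 ppm.
Deficit to target: 329 − 311.6 = 17.4 mg/L.
As CaCO₃: 17.4 mg/L × 1,450,000 L = 25,230 g; ÷ 100.1 = 252 mol Ca²⁺.
Mass: 252 × 147 = 37,050 g.

37.1 kg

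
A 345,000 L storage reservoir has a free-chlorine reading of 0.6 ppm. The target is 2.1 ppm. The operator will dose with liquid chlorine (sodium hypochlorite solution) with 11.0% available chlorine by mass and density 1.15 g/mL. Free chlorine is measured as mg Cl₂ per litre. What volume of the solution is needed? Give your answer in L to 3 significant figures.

4.09 L

Chlorine deficit: 2.1 − 0.6 = 1.5 ppm = 1.5 mg/L as Cl₂.
Cl₂ equivalent needed: 1.5 mg/L × 345,000 L = 517,500 mg = 517.5 g.
Product at 11.0% available chlorine: 517.5 / 0.11 = 4705 g.
Volume at density 1.15 g/mL: 4705 g ÷ 1.15 g/mL = 4091 mL.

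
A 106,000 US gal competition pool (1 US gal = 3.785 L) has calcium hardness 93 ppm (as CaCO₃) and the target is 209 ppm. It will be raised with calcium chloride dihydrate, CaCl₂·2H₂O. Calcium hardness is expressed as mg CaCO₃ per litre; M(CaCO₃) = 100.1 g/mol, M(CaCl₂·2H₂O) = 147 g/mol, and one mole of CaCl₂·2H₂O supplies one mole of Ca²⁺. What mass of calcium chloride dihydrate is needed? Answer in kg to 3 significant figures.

Volume: 106,000 US gal × 3.785 L/gal = 401,210 L.
Hardness to add: (209 − 93) = 116 mg/L as CaCO₃ × 401,210 L = 46,540 g as CaCO₃.
Moles of Ca²⁺ (1 mol Ca²⁺ ≡ 1 mol CaCO₃): 46,540 / 100.1 g/mol = 464.9 mol.
Mass of CaCl₂·2H₂O: 464.9 × 147 = 68,350 g.

68.3 kg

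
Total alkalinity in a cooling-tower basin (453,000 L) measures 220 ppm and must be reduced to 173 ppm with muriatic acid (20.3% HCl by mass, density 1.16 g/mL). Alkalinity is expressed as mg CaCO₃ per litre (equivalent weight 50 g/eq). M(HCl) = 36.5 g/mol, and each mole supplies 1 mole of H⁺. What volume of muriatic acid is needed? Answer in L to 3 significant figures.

Alkalinity to neutralize: (220 − 173) = 47 mg/L as CaCO₃ × 453,000 L = 21,290 g as CaCO₃.
Equivalents of H⁺ required: 21,290 ÷ 50 g/eq = 425.8 eq = 425.8 mol HCl.
Mass of HCl: 425.8 × 36.5 = 15,540 g.
Mass of 20.3% solution: 15,540 / 0.203 = 76,560 g.
Volume: 76,560 g ÷ 1.16 g/mL = 66,000 mL.

66.0 L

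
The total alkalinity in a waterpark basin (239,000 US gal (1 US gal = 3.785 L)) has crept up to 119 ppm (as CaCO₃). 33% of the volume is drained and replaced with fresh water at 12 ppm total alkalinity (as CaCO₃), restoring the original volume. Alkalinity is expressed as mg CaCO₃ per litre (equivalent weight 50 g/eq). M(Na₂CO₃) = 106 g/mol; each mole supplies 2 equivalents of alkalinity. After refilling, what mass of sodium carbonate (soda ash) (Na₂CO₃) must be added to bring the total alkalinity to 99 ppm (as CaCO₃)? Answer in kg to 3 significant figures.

14.7 kg

Volume: 239,000 US gal × 3.785 L/gal = 904,615 L.
After draining 33% and refilling: 119 × 0.67 + 12 × 0.33 = 83.69 ppm.
Deficit to target: 99 − 83.69 = 15.31 mg/L.
As CaCO₃: 15.31 mg/L × 904,615 L = 13,850 g; ÷ 50 g/eq ÷ 2 = 138.5 mol Na₂CO₃.
Mass: 138.5 × 106 = 14,680 g.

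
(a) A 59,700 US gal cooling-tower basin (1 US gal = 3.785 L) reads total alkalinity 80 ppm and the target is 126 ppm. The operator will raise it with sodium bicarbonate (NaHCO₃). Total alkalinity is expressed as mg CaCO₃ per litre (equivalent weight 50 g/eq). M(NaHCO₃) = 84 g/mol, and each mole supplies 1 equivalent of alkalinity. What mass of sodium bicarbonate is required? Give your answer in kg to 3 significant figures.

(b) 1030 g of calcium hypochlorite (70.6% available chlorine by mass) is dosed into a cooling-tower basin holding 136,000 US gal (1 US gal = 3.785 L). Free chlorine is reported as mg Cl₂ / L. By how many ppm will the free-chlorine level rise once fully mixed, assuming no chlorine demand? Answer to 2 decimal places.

(a) 17.5 kg; (b) 1.41 ppm

(a) Volume: 59,700 US gal × 3.785 L/gal = 225,964 L.
(a) Alkalinity to add: (126 − 80) = 46 mg/L as CaCO₃ × 225,964 L = 10,390 g as CaCO₃.
(a) Equivalents: 10,390 g ÷ 50 g/eq = 207.9 eq.
(a) NaHCO₃ supplies 1 eq per mole → 207.9 mol.
(a) Mass: 207.9 mol × 84 g/mol = 17,460 g.

(b) Volume: 136,000 US gal × 3.785 L/gal = 514,760 L.
(b) Available chlorine delivered: 1030 g × 0.706 = 727.2 g as Cl₂.
(b) Concentration rise: 727.2 g / 514,760 L = 1.413 mg/L = 1.41 ppm.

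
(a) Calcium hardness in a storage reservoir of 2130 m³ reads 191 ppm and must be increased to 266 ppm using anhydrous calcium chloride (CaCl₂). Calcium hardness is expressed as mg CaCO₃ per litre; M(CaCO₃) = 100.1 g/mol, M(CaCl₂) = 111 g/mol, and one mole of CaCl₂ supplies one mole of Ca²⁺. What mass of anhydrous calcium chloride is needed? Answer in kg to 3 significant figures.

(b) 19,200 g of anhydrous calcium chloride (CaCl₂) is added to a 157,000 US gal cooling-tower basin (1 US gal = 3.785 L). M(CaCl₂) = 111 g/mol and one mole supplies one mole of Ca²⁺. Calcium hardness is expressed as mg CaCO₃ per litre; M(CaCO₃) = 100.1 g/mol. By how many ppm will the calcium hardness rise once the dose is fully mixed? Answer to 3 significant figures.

(a) 177 kg; (b) 29.1 ppm

(a) Volume: 2130 m³ = 2,130,000 L.
(a) Hardness to add: (266 − 191) = 75 mg/L as CaCO₃ × 2,130,000 L = 159,800 g as CaCO₃.
(a) Moles of Ca²⁺ (1 mol Ca²⁺ ≡ 1 mol CaCO₃): 159,800 / 100.1 g/mol = 1596 mol.
(a) Mass of CaCl₂: 1596 × 111 = 177,100 g.

(b) Volume: 157,000 US gal × 3.785 L/gal = 594,245 L.
(b) Moles of Ca²⁺: 19,200 g ÷ 111 g/mol = 173 mol.
(b) As CaCO₃: 173 mol × 100.1 g/mol = 17,310 g.
(b) Rise: 17,310 g / 594,245 L × 1000 = 29.14 mg/L.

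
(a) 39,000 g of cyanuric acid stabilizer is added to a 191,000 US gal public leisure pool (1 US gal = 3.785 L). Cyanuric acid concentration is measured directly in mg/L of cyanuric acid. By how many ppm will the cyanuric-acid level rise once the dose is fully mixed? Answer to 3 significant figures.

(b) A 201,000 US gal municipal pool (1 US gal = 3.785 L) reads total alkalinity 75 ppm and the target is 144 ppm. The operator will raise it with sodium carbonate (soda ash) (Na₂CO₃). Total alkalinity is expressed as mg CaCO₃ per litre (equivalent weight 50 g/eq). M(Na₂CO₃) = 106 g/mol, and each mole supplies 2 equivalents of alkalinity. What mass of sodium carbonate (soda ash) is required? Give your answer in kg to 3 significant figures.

(a) 53.9 ppm; (b) 55.6 kg

(a) Volume: 191,000 US gal × 3.785 L/gal = 722,935 L.
(a) Rise: 39,000 g / 722,935 L × 1000 = 53.95 mg/L.

(b) Volume: 201,000 US gal × 3.785 L/gal = 760,785 L.
(b) Alkalinity to add: (144 − 75) = 69 mg/L as CaCO₃ × 760,785 L = 52,490 g as CaCO₃.
(b) Equivalents: 52,490 g ÷ 50 g/eq = 1050 eq.
(b) Each mole of Na₂CO₃ supplies 2 eq, so 1050 / 2 = 524.9 mol.
(b) Mass: 524.9 mol × 106 g/mol = 55,640 g.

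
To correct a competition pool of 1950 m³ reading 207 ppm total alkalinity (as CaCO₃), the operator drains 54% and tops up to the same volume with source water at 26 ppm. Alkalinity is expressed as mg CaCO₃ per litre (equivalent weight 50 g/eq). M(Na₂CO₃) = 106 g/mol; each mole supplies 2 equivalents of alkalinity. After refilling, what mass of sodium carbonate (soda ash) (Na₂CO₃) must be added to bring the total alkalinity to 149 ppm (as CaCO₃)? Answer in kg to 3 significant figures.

82.1 kg

Volume: 1950 m³ = 1,950,000 L.
After draining 54% and refilling: 207 × 0.46 + 26 × 0.54 = 109.26 ppm.
Deficit to target: 149 − 109.26 = 39.74 mg/L.
As CaCO₃: 39.74 mg/L × 1,950,000 L = 77,490 g; ÷ 50 g/eq ÷ 2 = 774.9 mol Na₂CO₃.
Mass: 774.9 × 106 = 82,140 g.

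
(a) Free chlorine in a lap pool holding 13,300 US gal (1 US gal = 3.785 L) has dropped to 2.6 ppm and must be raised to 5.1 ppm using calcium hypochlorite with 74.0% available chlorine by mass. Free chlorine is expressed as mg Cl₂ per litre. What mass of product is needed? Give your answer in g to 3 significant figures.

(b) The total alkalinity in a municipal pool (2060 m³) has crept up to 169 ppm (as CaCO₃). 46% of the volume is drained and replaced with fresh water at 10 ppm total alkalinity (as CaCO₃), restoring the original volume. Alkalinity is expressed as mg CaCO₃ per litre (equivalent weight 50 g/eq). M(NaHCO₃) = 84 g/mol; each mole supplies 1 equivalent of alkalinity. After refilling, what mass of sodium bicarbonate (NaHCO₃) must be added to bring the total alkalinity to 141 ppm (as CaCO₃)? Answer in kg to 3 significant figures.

(a) 170 g; (b) 156 kg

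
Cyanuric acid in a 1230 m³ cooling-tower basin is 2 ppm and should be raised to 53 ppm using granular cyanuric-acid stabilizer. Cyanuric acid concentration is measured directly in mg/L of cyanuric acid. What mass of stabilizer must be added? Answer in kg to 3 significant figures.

Volume: 1230 m³ = 1,230,000 L.
CYA to add: (53 − 2) = 51 mg/L × 1,230,000 L = 62,730 g cyanuric acid.

62.7 kg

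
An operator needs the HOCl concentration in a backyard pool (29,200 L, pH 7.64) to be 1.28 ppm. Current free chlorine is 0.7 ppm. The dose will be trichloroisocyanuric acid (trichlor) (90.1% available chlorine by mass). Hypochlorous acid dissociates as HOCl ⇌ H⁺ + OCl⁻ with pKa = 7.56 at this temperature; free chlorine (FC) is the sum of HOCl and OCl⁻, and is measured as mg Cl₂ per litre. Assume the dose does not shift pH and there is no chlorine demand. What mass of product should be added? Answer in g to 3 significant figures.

68.7 g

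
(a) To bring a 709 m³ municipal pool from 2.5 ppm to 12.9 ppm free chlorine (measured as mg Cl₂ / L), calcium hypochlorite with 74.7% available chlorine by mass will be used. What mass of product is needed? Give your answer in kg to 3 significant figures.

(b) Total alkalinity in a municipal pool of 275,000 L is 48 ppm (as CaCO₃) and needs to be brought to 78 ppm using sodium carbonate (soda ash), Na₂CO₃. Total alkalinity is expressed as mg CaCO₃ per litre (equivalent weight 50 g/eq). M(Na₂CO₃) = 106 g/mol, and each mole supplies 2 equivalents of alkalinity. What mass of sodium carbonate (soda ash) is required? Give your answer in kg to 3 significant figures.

(a) Volume: 709 m³ = 709,000 L.
(a) Chlorine deficit: 12.9 − 2.5 = 10.4 ppm = 10.4 mg/L as Cl₂.
(a) Cl₂ equivalent needed: 10.4 mg/L × 709,000 L = 7,374,000 mg = 7374 g.
(a) Product at 74.7% available chlorine: 7374 / 0.747 = 9871 g.

(b) Alkalinity to add: (78 − 48) = 30 mg/L as CaCO₃ × 275,000 L = 8250 g as CaCO₃.
(b) Equivalents: 8250 g ÷ 50 g/eq = 165 eq.
(b) Each mole of Na₂CO₃ supplies 2 eq, so 165 / 2 = 82.5 mol.
(b) Mass: 82.5 mol × 106 g/mol = 8745 g.

(a) 9.87 kg; (b) 8.74 kg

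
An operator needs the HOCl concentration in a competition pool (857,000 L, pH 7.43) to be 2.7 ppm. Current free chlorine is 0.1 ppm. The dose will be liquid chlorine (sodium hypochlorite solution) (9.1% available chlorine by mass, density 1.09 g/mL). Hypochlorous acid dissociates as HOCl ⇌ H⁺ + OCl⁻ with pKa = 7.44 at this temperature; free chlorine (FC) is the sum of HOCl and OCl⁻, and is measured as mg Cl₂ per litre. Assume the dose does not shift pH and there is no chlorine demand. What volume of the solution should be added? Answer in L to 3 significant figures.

[OCl⁻]/[HOCl] = 10^(pH − pKa) = 10^(7.43 − 7.44) = 0.9772; fraction as HOCl = 1/(1 + 0.9772) = 0.5058.
Free chlorine required for 2.7 ppm HOCl: 2.7 / 0.5058 = 5.339 ppm.
FC to add: 5.339 − 0.1 = 5.239 mg/L as Cl₂.
Cl₂ equivalent: 5.239 mg/L × 857,000 L = 4489 g.
Product at 9.1% available Cl: 4489 / 0.091 = 49,330 g.
Volume: 49,330 g ÷ 1.09 g/mL = 45,260 mL.

45.3 L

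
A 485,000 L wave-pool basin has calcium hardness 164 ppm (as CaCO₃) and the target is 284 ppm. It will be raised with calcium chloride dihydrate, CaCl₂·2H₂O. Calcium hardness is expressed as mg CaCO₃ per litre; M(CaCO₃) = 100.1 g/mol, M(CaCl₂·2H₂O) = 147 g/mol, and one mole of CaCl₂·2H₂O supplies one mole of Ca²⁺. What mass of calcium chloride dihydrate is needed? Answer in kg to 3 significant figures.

85.5 kg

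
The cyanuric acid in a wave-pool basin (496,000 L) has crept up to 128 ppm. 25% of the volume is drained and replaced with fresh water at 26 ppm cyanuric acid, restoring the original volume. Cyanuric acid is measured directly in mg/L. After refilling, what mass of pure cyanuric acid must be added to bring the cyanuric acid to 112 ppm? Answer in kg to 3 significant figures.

4.71 kg

After draining 25% and refilling: 128 × 0.75 + 26 × 0.25 = 102.5 ppm.
Deficit to target: 112 − 102.5 = 9.5 mg/L.
Mass: 9.5 mg/L × 496,000 L = 4712 g cyanuric acid.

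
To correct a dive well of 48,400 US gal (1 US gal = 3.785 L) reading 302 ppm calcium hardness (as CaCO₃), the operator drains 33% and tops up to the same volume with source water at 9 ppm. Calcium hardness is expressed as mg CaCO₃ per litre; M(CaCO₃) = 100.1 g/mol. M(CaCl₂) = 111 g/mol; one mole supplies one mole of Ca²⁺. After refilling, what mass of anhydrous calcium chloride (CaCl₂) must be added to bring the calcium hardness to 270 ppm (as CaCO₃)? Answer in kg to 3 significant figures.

13.1 kg

Volume: 48,400 US gal × 3.785 L/gal = 183,194 L.
After draining 33% and refilling: 302 × 0.67 + 9 × 0.33 = 205.31 ppm.
Deficit to target: 270 − 205.31 = 64.69 mg/L.
As CaCO₃: 64.69 mg/L × 183,194 L = 11,850 g; ÷ 100.1 = 118.4 mol Ca²⁺.
Mass: 118.4 × 111 = 13,140 g.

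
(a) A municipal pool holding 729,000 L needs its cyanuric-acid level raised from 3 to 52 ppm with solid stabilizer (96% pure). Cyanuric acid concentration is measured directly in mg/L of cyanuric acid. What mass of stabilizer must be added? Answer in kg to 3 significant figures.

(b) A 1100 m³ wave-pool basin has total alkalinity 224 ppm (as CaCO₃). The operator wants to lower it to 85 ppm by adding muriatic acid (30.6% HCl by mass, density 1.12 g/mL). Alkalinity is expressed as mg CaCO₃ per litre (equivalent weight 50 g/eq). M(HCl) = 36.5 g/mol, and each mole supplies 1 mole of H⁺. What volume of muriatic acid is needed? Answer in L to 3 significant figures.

(a) CYA to add: (52 − 3) = 49 mg/L × 729,000 L = 35,720 g cyanuric acid.
(a) At 96% purity: 35,720 / 0.96 = 37,210 g product.

(b) Volume: 1100 m³ = 1,100,000 L.
(b) Alkalinity to neutralize: (224 − 85) = 139 mg/L as CaCO₃ × 1,100,000 L = 152,900 g as CaCO₃.
(b) Equivalents of H⁺ required: 152,900 ÷ 50 g/eq = 3058 eq = 3058 mol HCl.
(b) Mass of HCl: 3058 × 36.5 = 111,600 g.
(b) Mass of 30.6% solution: 111,600 / 0.306 = 364,800 g.
(b) Volume: 364,800 g ÷ 1.12 g/mL = 325,700 mL.

(a) 37.2 kg; (b) 326 L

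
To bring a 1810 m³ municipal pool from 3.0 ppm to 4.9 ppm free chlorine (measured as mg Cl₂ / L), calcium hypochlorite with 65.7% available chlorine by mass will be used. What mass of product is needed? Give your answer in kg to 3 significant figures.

5.23 kg

Volume: 1810 m³ = 1,810,000 L.
Chlorine deficit: 4.9 − 3.0 = 1.9 ppm = 1.9 mg/L as Cl₂.
Cl₂ equivalent needed: 1.9 mg/L × 1,810,000 L = 3,439,000 mg = 3439 g.
Product at 65.7% available chlorine: 3439 / 0.657 = 5234 g.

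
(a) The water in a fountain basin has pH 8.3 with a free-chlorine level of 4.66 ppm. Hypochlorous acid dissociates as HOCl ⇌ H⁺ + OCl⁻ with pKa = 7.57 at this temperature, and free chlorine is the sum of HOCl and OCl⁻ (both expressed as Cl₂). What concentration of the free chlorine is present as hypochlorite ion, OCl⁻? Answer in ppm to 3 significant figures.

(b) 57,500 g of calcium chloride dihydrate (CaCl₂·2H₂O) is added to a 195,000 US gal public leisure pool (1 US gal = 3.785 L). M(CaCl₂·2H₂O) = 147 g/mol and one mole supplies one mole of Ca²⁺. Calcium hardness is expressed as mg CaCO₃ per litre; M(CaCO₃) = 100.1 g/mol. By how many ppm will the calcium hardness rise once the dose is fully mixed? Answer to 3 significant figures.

(a) 3.93 ppm; (b) 53.0 ppm

(a) [OCl⁻]/[HOCl] = 10^(pH − pKa) = 10^(8.3 − 7.57) = 10^0.73 = 5.37.
(a) Fraction as HOCl = 1 / (1 + 5.37) = 0.157.
(a) OCl⁻ = (1 − 0.157) × 4.66 ppm = 3.928 ppm.

(b) Volume: 195,000 US gal × 3.785 L/gal = 738,075 L.
(b) Moles of Ca²⁺: 57,500 g ÷ 147 g/mol = 391.2 mol.
(b) As CaCO₃: 391.2 mol × 100.1 g/mol = 39,150 g.
(b) Rise: 39,150 g / 738,075 L × 1000 = 53.05 mg/L.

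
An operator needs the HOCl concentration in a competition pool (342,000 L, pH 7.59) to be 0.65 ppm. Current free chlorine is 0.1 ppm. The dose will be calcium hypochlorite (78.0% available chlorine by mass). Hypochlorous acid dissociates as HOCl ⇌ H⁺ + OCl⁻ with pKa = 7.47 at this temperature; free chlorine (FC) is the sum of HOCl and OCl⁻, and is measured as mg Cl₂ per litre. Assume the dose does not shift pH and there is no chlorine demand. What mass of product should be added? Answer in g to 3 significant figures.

[OCl⁻]/[HOCl] = 10^(pH − pKa) = 10^(7.59 − 7.47) = 1.318; fraction as HOCl = 1/(1 + 1.318) = 0.4314.
Free chlorine required for 0.65 ppm HOCl: 0.65 / 0.4314 = 1.507 ppm.
FC to add: 1.507 − 0.1 = 1.407 mg/L as Cl₂.
Cl₂ equivalent: 1.407 mg/L × 342,000 L = 481.1 g.
Product at 78.0% available Cl: 481.1 / 0.78 = 616.9 g.

617 g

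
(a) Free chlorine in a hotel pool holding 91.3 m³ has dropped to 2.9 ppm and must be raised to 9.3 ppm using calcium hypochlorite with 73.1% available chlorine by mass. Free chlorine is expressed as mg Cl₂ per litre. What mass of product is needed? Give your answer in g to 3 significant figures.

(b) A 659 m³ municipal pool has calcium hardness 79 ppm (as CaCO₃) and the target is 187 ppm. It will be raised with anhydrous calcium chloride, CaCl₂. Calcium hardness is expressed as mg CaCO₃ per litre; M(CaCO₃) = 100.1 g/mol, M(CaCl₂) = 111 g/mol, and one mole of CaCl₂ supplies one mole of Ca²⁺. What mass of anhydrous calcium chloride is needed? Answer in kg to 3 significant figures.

(a) 799 g; (b) 78.9 kg

(a) Volume: 91.3 m³ = 91,300 L.
(a) Chlorine deficit: 9.3 − 2.9 = 6.4 ppm = 6.4 mg/L as Cl₂.
(a) Cl₂ equivalent needed: 6.4 mg/L × 91,300 L = 584,300 mg = 584.3 g.
(a) Product at 73.1% available chlorine: 584.3 / 0.731 = 799.3 g.

(b) Volume: 659 m³ = 659,000 L.
(b) Hardness to add: (187 − 79) = 108 mg/L as CaCO₃ × 659,000 L = 71,170 g as CaCO₃.
(b) Moles of Ca²⁺ (1 mol Ca²⁺ ≡ 1 mol CaCO₃): 71,170 / 100.1 g/mol = 711 mol.
(b) Mass of CaCl₂: 711 × 111 = 78,920 g.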